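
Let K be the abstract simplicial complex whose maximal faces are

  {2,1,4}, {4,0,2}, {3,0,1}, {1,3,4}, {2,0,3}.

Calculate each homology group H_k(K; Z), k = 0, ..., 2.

Fix the vertex order 0 < 1 < 2 < 3 < 4 and write every simplex with vertices in increasing order. Then dim K = 2 and the simplices of K are:

  0-simplices (5): [0], [1], [2], [3], [4]
  1-simplices (10): [0,1], [0,2], [0,3], [0,4], [1,2], [1,3], [1,4], [2,3], [2,4], [3,4]
  2-simplices (5): [0,1,3], [0,2,3], [0,2,4], [1,2,4], [1,3,4]

giving chain groups C_0 ≅ Z^5, C_1 ≅ Z^10, C_2 ≅ Z^5.

Boundary ∂_1: C_1 → C_0 is given by ∂[p,q] = [q] − [p]. For instance
  ∂[0,4] = [4] − [0].
As a 5×10 matrix over Z this has rank 4, with invariant factors (1,1,1,1).

Boundary ∂_2: C_2 → C_1 maps a triangle to the signed sum of its edges. For instance
  ∂[1,3,4] = [3,4] − [1,4] + [1,3],
  ∂[1,2,4] = [2,4] − [1,4] + [1,2].
This gives a 10×5 integer matrix of rank 5; reducing to Smith normal form yields diagonal entries (1,1,1,1,1).

From H_k ≅ ker(∂_k) / im(∂_{k+1}) we obtain:

  H_0: rank C_0 − rank ∂_1 = 5 − 4 = 1, and the invariant factors of ∂_1 are all 1, so H_0 ≅ Z.
  H_1: rank ker ∂_1 − rank ∂_2 = (10 − 4) − 5 = 1, and the invariant factors of ∂_2 are all 1, so H_1 ≅ Z.
  H_2: rank ker ∂_2 − rank ∂_3 = (5 − 5) − 0 = 0, and there is no ∂_3, so H_2 ≅ 0.

(K is a triangulation of the Möbius band.)

H_0 ≅ Z,  H_1 ≅ Z,  H_2 = 0.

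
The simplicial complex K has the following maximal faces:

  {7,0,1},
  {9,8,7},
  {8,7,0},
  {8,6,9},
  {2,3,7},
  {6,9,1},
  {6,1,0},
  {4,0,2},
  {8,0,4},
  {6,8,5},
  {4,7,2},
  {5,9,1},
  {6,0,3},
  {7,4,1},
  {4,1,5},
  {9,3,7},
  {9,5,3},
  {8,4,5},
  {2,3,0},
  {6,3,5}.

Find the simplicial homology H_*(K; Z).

H_0 = Z,  H_1 = Z ⊕ Z/2,  H_2 = 0.

Fix the vertex order 0 < 1 < 2 < 3 < 4 < 5 < 6 < 7 < 8 < 9 and write every simplex with vertices in increasing order. Then dim K = 2 and the simplices of K are:

  0-simplices (10): [0], [1], [2], [3], [4], [5], [6], [7], [8], [9]
  1-simplices (30): (30 of them)
  2-simplices (20): (20 of them)

giving chain groups C_0 ≅ Z^10, C_1 ≅ Z^30, C_2 ≅ Z^20.

∂_1: C_1 → C_0 is given by ∂[p,q] = [q] − [p]. For instance
  ∂[4,5] = [5] − [4].
The resulting 10×30 matrix has rank 9, and its Smith normal form has invariant factors (1,1,1,1,1,1,1,1,1).

The boundary map ∂_2: C_2 → C_1 maps a triangle to the signed sum of its edges. For instance
  ∂[0,1,6] = [1,6] − [0,6] + [0,1],
  ∂[0,4,8] = [4,8] − [0,8] + [0,4].
The 30×20 boundary matrix has rank 20 and Smith normal form diag(1,1,1,1,1,1,1,1,1,1,1,1,1,1,1,1,1,1,1,2).

Computing H_k = (kernel of ∂_k) / (image of ∂_{k+1}):

  H_0: rank C_0 − rank ∂_1 = 10 − 9 = 1, and the invariant factors of ∂_1 are all 1, so H_0 ≅ Z.
  H_1: rank ker ∂_1 − rank ∂_2 = (30 − 9) − 20 = 1, and ∂_2 has invariant factor 2 > 1, so H_1 ≅ Z ⊕ Z/2.
  H_2: rank ker ∂_2 − rank ∂_3 = (20 − 20) − 0 = 0, and there is no ∂_3, so H_2 ≅ 0.

(K is a triangulation of the Klein bottle.)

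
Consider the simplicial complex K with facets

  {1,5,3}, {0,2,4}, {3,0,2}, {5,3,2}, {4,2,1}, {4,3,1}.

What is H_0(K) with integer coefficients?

H_0 = Z.

Order the vertices as 0 < 1 < 2 < 3 < 4 < 5. Listing each simplex with vertices in this order, K has dimension 2 with simplices:

  0-simplices (6): [0], [1], [2], [3], [4], [5]
  1-simplices (12): [0,2], [0,3], [0,4], [1,2], [1,3], [1,4], [1,5], [2,3], [2,4], [2,5], [3,4], [3,5]
  2-simplices (6): [0,2,3], [0,2,4], [1,2,4], [1,3,4], [1,3,5], [2,3,5]

Hence C_0 ≅ Z^6, C_1 ≅ Z^12, C_2 ≅ Z^6.

∂_1: C_1 → C_0 maps an edge to its endpoints' difference, ∂[p,q] = q − p.
This gives a 6×12 integer matrix of rank 5; reducing to Smith normal form yields diagonal entries (1,1,1,1,1).

∂_2: C_2 → C_1 maps a triangle to the signed sum of its edges. For instance
  ∂[1,3,5] = [3,5] − [1,5] + [1,3],
  ∂[0,2,4] = [2,4] − [0,4] + [0,2].
As a 12×6 matrix over Z this has rank 6, with invariant factors (1,1,1,1,1,1).

Now H_k = ker ∂_k / im ∂_{k+1}, so:

  H_0: rank C_0 − rank ∂_1 = 6 − 5 = 1, and the invariant factors of ∂_1 are all 1, so H_0 ≅ Z.

(K is a triangulation of the cylinder S^1 x I.)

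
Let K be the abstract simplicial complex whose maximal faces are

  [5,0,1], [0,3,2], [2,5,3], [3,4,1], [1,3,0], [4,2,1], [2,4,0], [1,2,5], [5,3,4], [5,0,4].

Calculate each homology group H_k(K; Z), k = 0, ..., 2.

Order the vertices as 0 < 1 < 2 < 3 < 4 < 5. Listing each simplex with vertices in this order, K has dimension 2 with simplices:

  0-simplices (6): [0], [1], [2], [3], [4], [5]
  1-simplices (15): [0,1], [0,2], [0,3], [0,4], [0,5], [1,2], [1,3], [1,4], [1,5], [2,3], [2,4], [2,5], [3,4], [3,5], [4,5]
  2-simplices (10): [0,1,3], [0,1,5], [0,2,3], [0,2,4], [0,4,5], [1,2,4], [1,2,5], [1,3,4], [2,3,5], [3,4,5]

Hence C_0 ≅ Z^6, C_1 ≅ Z^15, C_2 ≅ Z^10.

∂_1: C_1 → C_0 sends each edge [p,q] (with p < q) to q − p.
The resulting 6×15 matrix has rank 5, and its Smith normal form has invariant factors (1,1,1,1,1).

The boundary map ∂_2: C_2 → C_1 sends each 2-simplex [p,q,r] to [q,r] − [p,r] + [p,q]. For instance
  ∂[1,2,5] = [2,5] − [1,5] + [1,2],
  ∂[0,1,5] = [1,5] − [0,5] + [0,1].
The resulting 15×10 matrix has rank 10, and its Smith normal form has invariant factors (1,1,1,1,1,1,1,1,1,2).

Computing H_k = (kernel of ∂_k) / (image of ∂_{k+1}):

  H_0: rank C_0 − rank ∂_1 = 6 − 5 = 1, and the invariant factors of ∂_1 are all 1, so H_0 ≅ Z.
  H_1: rank ker ∂_1 − rank ∂_2 = (15 − 5) − 10 = 0, and ∂_2 has invariant factor 2 > 1, so H_1 ≅ Z_2.
  H_2: rank ker ∂_2 − rank ∂_3 = (10 − 10) − 0 = 0, and there is no ∂_3, so H_2 ≅ 0.

H_0 ≅ Z,  H_1 ≅ Z_2,  H_2 = 0.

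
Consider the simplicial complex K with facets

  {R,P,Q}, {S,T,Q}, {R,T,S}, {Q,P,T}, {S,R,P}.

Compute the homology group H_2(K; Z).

K has 5 vertices, 10 edges, 5 triangles.
rank ∂_2 = 5, rank ∂_3 = 0 ⇒ b_2 = 5 − 5 − 0 = 0. So H_2 ≅ 0.

H_2 = 0.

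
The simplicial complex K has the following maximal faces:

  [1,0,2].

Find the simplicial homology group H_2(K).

Fix the vertex order 0 < 1 < 2 and write every simplex with vertices in increasing order. Then dim K = 2 and the simplices of K are:

  0-simplices (3): [0], [1], [2]
  1-simplices (3): [0,1], [0,2], [1,2]
  2-simplices (1): [0,1,2]

so the chain groups are C_0 ≅ Z^3, C_1 ≅ Z^3, C_2 ≅ Z^1.

Boundary ∂_1: C_1 → C_0 is given by ∂[p,q] = [q] − [p]. For instance
  ∂[1,2] = [2] − [1].
As a 3×3 matrix over Z this has rank 2, with invariant factors (1,1).

Boundary ∂_2: C_2 → C_1 acts by ∂[p,q,r] = [q,r] − [p,r] + [p,q]. For instance
  ∂[0,1,2] = [1,2] − [0,2] + [0,1].
The resulting 3×1 matrix has rank 1, and its Smith normal form has invariant factors (1).

Now H_k = ker ∂_k / im ∂_{k+1}, so:

  H_2: rank ker ∂_2 − rank ∂_3 = (1 − 1) − 0 = 0, and there is no ∂_3, so H_2 = 0.

H_2 ≅ 0.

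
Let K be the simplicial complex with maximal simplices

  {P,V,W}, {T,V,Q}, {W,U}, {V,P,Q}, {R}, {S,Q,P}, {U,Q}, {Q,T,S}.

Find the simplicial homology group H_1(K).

Fix the vertex order P < Q < R < S < T < U < V < W and write every simplex with vertices in increasing order. Then dim K = 2 and the simplices of K are:

  0-simplices (8): P, Q, R, S, T, U, V, W
  1-simplices (12): PQ, PS, PV, PW, QS, QT, QU, QV, ST, TV, UW, VW
  2-simplices (5): PQS, PQV, PVW, QST, QTV

so the chain groups are C_0 ≅ Z^8, C_1 ≅ Z^12, C_2 ≅ Z^5.

∂_1: C_1 → C_0 is given by ∂[p,q] = [q] − [p]. For instance
  ∂ST = T − S.
The resulting 8×12 matrix has rank 6, and its Smith normal form has invariant factors (1,1,1,1,1,1).

∂_2: C_2 → C_1 maps a triangle to the signed sum of its edges. For instance
  ∂PQS = QS − PS + PQ,
  ∂QTV = TV − QV + QT.
The resulting 12×5 matrix has rank 5, and its Smith normal form has invariant factors (1,1,1,1,1).

Now H_k = ker ∂_k / im ∂_{k+1}, so:

  H_1: rank ker ∂_1 − rank ∂_2 = (12 − 6) − 5 = 1, and the invariant factors of ∂_2 are all 1, so H_1 = Z.

H_1 ≅ Z.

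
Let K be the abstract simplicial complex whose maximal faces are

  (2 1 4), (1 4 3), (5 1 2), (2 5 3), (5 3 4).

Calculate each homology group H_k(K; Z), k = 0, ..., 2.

K has 5 vertices, 10 edges, 5 triangles.
rank ∂_0 = 0, rank ∂_1 = 4 ⇒ b_0 = 5 − 0 − 4 = 1; all invariant factors of ∂_1 are 1 so no torsion. So H_0 ≅ Z.
rank ∂_1 = 4, rank ∂_2 = 5 ⇒ b_1 = 10 − 4 − 5 = 1; all invariant factors of ∂_2 are 1 so no torsion. So H_1 ≅ Z.
rank ∂_2 = 5, rank ∂_3 = 0 ⇒ b_2 = 5 − 5 − 0 = 0. So H_2 ≅ 0.

H_0 = Z,  H_1 = Z,  H_2 = 0.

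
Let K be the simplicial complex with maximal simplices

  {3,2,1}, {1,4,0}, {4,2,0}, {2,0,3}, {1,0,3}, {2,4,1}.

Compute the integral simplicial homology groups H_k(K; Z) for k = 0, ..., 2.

H_0 = Z,  H_1 = 0,  H_2 = Z.

We work with the vertex ordering 0 < 1 < 2 < 3 < 4. The simplices of K, each written with vertices in increasing order, are:

  0-simplices (5): [0], [1], [2], [3], [4]
  1-simplices (9): [0,1], [0,2], [0,3], [0,4], [1,2], [1,3], [1,4], [2,3], [2,4]
  2-simplices (6): [0,1,3], [0,1,4], [0,2,3], [0,2,4], [1,2,3], [1,2,4]

so the chain groups are C_0 ≅ Z^5, C_1 ≅ Z^9, C_2 ≅ Z^6.

∂_1: C_1 → C_0 maps an edge to its endpoints' difference, ∂[p,q] = q − p.
The 5×9 boundary matrix has rank 4 and Smith normal form diag(1,1,1,1).

Boundary ∂_2: C_2 → C_1 sends each 2-simplex [p,q,r] to [q,r] − [p,r] + [p,q]. For instance
  ∂[0,2,3] = [2,3] − [0,3] + [0,2],
  ∂[1,2,4] = [2,4] − [1,4] + [1,2].
As a 9×6 matrix over Z this has rank 5, with invariant factors (1,1,1,1,1).

Computing H_k = (kernel of ∂_k) / (image of ∂_{k+1}):

  H_0: rank C_0 − rank ∂_1 = 5 − 4 = 1, and the invariant factors of ∂_1 are all 1, so H_0 ≅ Z.
  H_1: rank ker ∂_1 − rank ∂_2 = (9 − 4) − 5 = 0, and the invariant factors of ∂_2 are all 1, so H_1 ≅ 0.
  H_2: rank ker ∂_2 − rank ∂_3 = (6 − 5) − 0 = 1, and there is no ∂_3, so H_2 ≅ Z.

As a check, the Euler characteristic is 5 − 9 + 6 = 2, which agrees with 1 − 0 + 1 = 2.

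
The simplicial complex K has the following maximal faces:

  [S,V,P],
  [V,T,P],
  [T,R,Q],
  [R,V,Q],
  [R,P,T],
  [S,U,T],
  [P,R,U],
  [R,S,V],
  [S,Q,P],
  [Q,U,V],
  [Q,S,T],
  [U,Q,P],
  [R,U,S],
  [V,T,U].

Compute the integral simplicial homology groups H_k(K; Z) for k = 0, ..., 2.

Order the vertices as P < Q < R < S < T < U < V. Listing each simplex with vertices in this order, K has dimension 2 with simplices:

  0-simplices (7): P, Q, R, S, T, U, V
  1-simplices (21): PQ, PR, PS, PT, PU, PV, QR, QS, QT, QU, QV, RS, RT, RU, RV, ST, SU, SV, TU, TV, UV
  2-simplices (14): PQS, PQU, PRT, PRU, PSV, PTV, QRT, QRV, QST, QUV, RSU, RSV, STU, TUV

giving chain groups C_0 ≅ Z^7, C_1 ≅ Z^21, C_2 ≅ Z^14.

The boundary map ∂_1: C_1 → C_0 sends each edge [p,q] (with p < q) to q − p. For instance
  ∂PT = T − P.
As a 7×21 matrix over Z this has rank 6, with invariant factors (1,1,1,1,1,1).

Boundary ∂_2: C_2 → C_1 acts by ∂[p,q,r] = [q,r] − [p,r] + [p,q]. For instance
  ∂PRT = RT − PT + PR,
  ∂RSV = SV − RV + RS.
This gives a 21×14 integer matrix of rank 13; reducing to Smith normal form yields diagonal entries (1,1,1,1,1,1,1,1,1,1,1,1,1).

From H_k ≅ ker(∂_k) / im(∂_{k+1}) we obtain:

  H_0: rank C_0 − rank ∂_1 = 7 − 6 = 1, and the invariant factors of ∂_1 are all 1, so H_0 = Z.
  H_1: rank ker ∂_1 − rank ∂_2 = (21 − 6) − 13 = 2, and the invariant factors of ∂_2 are all 1, so H_1 = Z^2.
  H_2: rank ker ∂_2 − rank ∂_3 = (14 − 13) − 0 = 1, and there is no ∂_3, so H_2 = Z.

(K is a triangulation of the torus T^2.)

H_0 = Z,  H_1 = Z^2,  H_2 = Z.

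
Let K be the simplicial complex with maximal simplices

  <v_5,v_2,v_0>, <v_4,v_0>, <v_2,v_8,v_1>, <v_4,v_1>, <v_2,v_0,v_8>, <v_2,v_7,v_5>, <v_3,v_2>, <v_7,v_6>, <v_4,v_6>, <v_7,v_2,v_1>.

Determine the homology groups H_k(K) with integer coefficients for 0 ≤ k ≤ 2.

Take the total order v_0 < v_1 < v_2 < v_3 < v_4 < v_5 < v_6 < v_7 < v_8 on the vertex set. Then K (dimension 2) consists of the simplices:

  0-simplices (9): [v_0], [v_1], [v_2], [v_3], [v_4], [v_5], [v_6], [v_7], [v_8]
  1-simplices (15): (15 of them)
  2-simplices (5): [v_0,v_2,v_5], [v_0,v_2,v_8], [v_1,v_2,v_7], [v_1,v_2,v_8], [v_2,v_5,v_7]

so the chain groups are C_0 ≅ Z^9, C_1 ≅ Z^15, C_2 ≅ Z^5.

The boundary map ∂_1: C_1 → C_0 is given by ∂[p,q] = [q] − [p]. For instance
  ∂[v_5,v_7] = [v_7] − [v_5].
The resulting 9×15 matrix has rank 8, and its Smith normal form has invariant factors (1,1,1,1,1,1,1,1).

Boundary ∂_2: C_2 → C_1 maps a triangle to the signed sum of its edges. For instance
  ∂[v_2,v_5,v_7] = [v_5,v_7] − [v_2,v_7] + [v_2,v_5],
  ∂[v_1,v_2,v_7] = [v_2,v_7] − [v_1,v_7] + [v_1,v_2].
The resulting 15×5 matrix has rank 5, and its Smith normal form has invariant factors (1,1,1,1,1).

Reading off H_k = ker ∂_k / im ∂_{k+1}:

  H_0: rank C_0 − rank ∂_1 = 9 − 8 = 1, and the invariant factors of ∂_1 are all 1, so H_0 ≅ Z.
  H_1: rank ker ∂_1 − rank ∂_2 = (15 − 8) − 5 = 2, and the invariant factors of ∂_2 are all 1, so H_1 ≅ Z^2.
  H_2: rank ker ∂_2 − rank ∂_3 = (5 − 5) − 0 = 0, and there is no ∂_3, so H_2 ≅ 0.

As a check, the Euler characteristic is 9 − 15 + 5 = -1, which agrees with 1 − 2 + 0 = -1.

H_0 = Z,  H_1 = Z^2,  H_2 = 0.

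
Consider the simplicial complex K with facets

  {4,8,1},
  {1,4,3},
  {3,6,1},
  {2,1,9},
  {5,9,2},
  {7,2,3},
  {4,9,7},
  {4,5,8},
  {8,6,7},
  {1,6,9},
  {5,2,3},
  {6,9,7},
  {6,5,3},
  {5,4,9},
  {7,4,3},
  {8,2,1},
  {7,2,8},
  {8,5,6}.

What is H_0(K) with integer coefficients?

Take the total order 1 < 2 < 3 < 4 < 5 < 6 < 7 < 8 < 9 on the vertex set. Then K (dimension 2) consists of the simplices:

  0-simplices (9): [1], [2], [3], [4], [5], [6], [7], [8], [9]
  1-simplices (27): (27 of them)
  2-simplices (18): [1,2,8], [1,2,9], [1,3,4], [1,3,6], [1,4,8], [1,6,9], [2,3,5], [2,3,7], [2,5,9], [2,7,8], [3,4,7], [3,5,6], [4,5,8], [4,5,9], [4,7,9], [5,6,8], [6,7,8], [6,7,9]

giving chain groups C_0 ≅ Z^9, C_1 ≅ Z^27, C_2 ≅ Z^18.

The boundary map ∂_1: C_1 → C_0 maps an edge to its endpoints' difference, ∂[p,q] = q − p. For instance
  ∂[1,3] = [3] − [1].
The 9×27 boundary matrix has rank 8 and Smith normal form diag(1,1,1,1,1,1,1,1).

Boundary ∂_2: C_2 → C_1 maps a triangle to the signed sum of its edges. For instance
  ∂[1,2,8] = [2,8] − [1,8] + [1,2],
  ∂[2,7,8] = [7,8] − [2,8] + [2,7].
The 27×18 boundary matrix has rank 17 and Smith normal form diag(1,1,1,1,1,1,1,1,1,1,1,1,1,1,1,1,1).

Reading off H_k = ker ∂_k / im ∂_{k+1}:

  H_0: rank C_0 − rank ∂_1 = 9 − 8 = 1, and the invariant factors of ∂_1 are all 1, so H_0 ≅ Z.

H_0 = Z.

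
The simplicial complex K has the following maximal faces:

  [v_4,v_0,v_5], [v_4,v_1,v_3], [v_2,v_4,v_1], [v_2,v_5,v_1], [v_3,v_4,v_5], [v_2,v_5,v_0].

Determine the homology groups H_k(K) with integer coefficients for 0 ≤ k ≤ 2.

H_0 ≅ Z,  H_1 ≅ Z,  H_2 = 0.

Fix the vertex order v_0 < v_1 < v_2 < v_3 < v_4 < v_5 and write every simplex with vertices in increasing order. Then dim K = 2 and the simplices of K are:

  0-simplices (6): [v_0], [v_1], [v_2], [v_3], [v_4], [v_5]
  1-simplices (12): [v_0,v_2], [v_0,v_4], [v_0,v_5], [v_1,v_2], [v_1,v_3], [v_1,v_4], [v_1,v_5], [v_2,v_4], [v_2,v_5], [v_3,v_4], [v_3,v_5], [v_4,v_5]
  2-simplices (6): [v_0,v_2,v_5], [v_0,v_4,v_5], [v_1,v_2,v_4], [v_1,v_2,v_5], [v_1,v_3,v_4], [v_3,v_4,v_5]

giving chain groups C_0 ≅ Z^6, C_1 ≅ Z^12, C_2 ≅ Z^6.

Boundary ∂_1: C_1 → C_0 maps an edge to its endpoints' difference, ∂[p,q] = q − p. For instance
  ∂[v_0,v_2] = [v_2] − [v_0].
The resulting 6×12 matrix has rank 5, and its Smith normal form has invariant factors (1,1,1,1,1).

Boundary ∂_2: C_2 → C_1 acts by ∂[p,q,r] = [q,r] − [p,r] + [p,q]. For instance
  ∂[v_0,v_2,v_5] = [v_2,v_5] − [v_0,v_5] + [v_0,v_2],
  ∂[v_1,v_3,v_4] = [v_3,v_4] − [v_1,v_4] + [v_1,v_3].
This gives a 12×6 integer matrix of rank 6; reducing to Smith normal form yields diagonal entries (1,1,1,1,1,1).

Reading off H_k = ker ∂_k / im ∂_{k+1}:

  H_0: rank C_0 − rank ∂_1 = 6 − 5 = 1, and the invariant factors of ∂_1 are all 1, so H_0 ≅ Z.
  H_1: rank ker ∂_1 − rank ∂_2 = (12 − 5) − 6 = 1, and the invariant factors of ∂_2 are all 1, so H_1 ≅ Z.
  H_2: rank ker ∂_2 − rank ∂_3 = (6 − 6) − 0 = 0, and there is no ∂_3, so H_2 ≅ 0.

(K is a triangulation of the cylinder S^1 x I.)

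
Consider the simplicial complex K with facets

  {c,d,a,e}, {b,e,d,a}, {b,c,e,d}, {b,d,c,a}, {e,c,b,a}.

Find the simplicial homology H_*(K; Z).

H_0 ≅ Z,  H_1 = 0,  H_2 = 0,  H_3 ≅ Z.

Fix the vertex order a < b < c < d < e and write every simplex with vertices in increasing order. Then dim K = 3 and the simplices of K are:

  0-simplices (5): a, b, c, d, e
  1-simplices (10): ab, ac, ad, ae, bc, bd, be, cd, ce, de
  2-simplices (10): abc, abd, abe, acd, ace, ade, bcd, bce, bde, cde
  3-simplices (5): abcd, abce, abde, acde, bcde

giving chain groups C_0 ≅ Z^5, C_1 ≅ Z^10, C_2 ≅ Z^10, C_3 ≅ Z^5.

∂_1: C_1 → C_0 is given by ∂[p,q] = [q] − [p]. For instance
  ∂ae = e − a.
The resulting 5×10 matrix has rank 4, and its Smith normal form has invariant factors (1,1,1,1).

Boundary ∂_2: C_2 → C_1 acts by ∂[p,q,r] = [q,r] − [p,r] + [p,q]. For instance
  ∂ade = de − ae + ad,
  ∂abc = bc − ac + ab.
This gives a 10×10 integer matrix of rank 6; reducing to Smith normal form yields diagonal entries (1,1,1,1,1,1).

∂_3: C_3 → C_2 sends each 3-simplex σ to the alternating sum Σ_i (−1)^i (σ with its i-th vertex removed). For instance
  ∂abce = bce − ace + abe − abc,
  ∂bcde = cde − bde + bce − bcd.
The 10×5 boundary matrix has rank 4 and Smith normal form diag(1,1,1,1).

From H_k ≅ ker(∂_k) / im(∂_{k+1}) we obtain:

  H_0: rank C_0 − rank ∂_1 = 5 − 4 = 1, and the invariant factors of ∂_1 are all 1, so H_0 ≅ Z.
  H_1: rank ker ∂_1 − rank ∂_2 = (10 − 4) − 6 = 0, and the invariant factors of ∂_2 are all 1, so H_1 ≅ 0.
  H_2: rank ker ∂_2 − rank ∂_3 = (10 − 6) − 4 = 0, and the invariant factors of ∂_3 are all 1, so H_2 ≅ 0.
  H_3: rank ker ∂_3 − rank ∂_4 = (5 − 4) − 0 = 1, and there is no ∂_4, so H_3 ≅ Z.

(K is a triangulation of the 3-sphere S^3.)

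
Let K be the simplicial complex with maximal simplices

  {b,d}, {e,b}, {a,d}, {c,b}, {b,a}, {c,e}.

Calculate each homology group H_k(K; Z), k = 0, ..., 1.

K has 5 vertices, 6 edges.
rank ∂_0 = 0, rank ∂_1 = 4 ⇒ b_0 = 5 − 0 − 4 = 1; all invariant factors of ∂_1 are 1 so no torsion. So H_0 = Z.
rank ∂_1 = 4, rank ∂_2 = 0 ⇒ b_1 = 6 − 4 − 0 = 2. So H_1 = Z^2.

H_0 = Z,  H_1 = Z^2.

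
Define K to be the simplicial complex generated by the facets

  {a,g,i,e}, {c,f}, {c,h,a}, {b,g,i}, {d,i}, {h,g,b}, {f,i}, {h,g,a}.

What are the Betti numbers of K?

b_0 = 1, b_1 = 1, b_2 = 0, b_3 = 0.

Order the vertices as a < b < c < d < e < f < g < h < i. Listing each simplex with vertices in this order, K has dimension 3 with simplices:

  0-simplices (9): a, b, c, d, e, f, g, h, i
  1-simplices (16): ac, ae, ag, ah, ai, bg, bh, bi, cf, ch, di, eg, ei, fi, gh, gi
  2-simplices (8): ach, aeg, aei, agh, agi, bgh, bgi, egi
  3-simplices (1): aegi

so the chain groups are C_0 ≅ Z^9, C_1 ≅ Z^16, C_2 ≅ Z^8, C_3 ≅ Z^1.

Boundary ∂_1: C_1 → C_0 is given by ∂[p,q] = [q] − [p].
This gives a 9×16 integer matrix of rank 8; reducing to Smith normal form yields diagonal entries (1,1,1,1,1,1,1,1).

∂_2: C_2 → C_1 sends each 2-simplex [p,q,r] to [q,r] − [p,r] + [p,q]. For instance
  ∂bgh = gh − bh + bg,
  ∂agh = gh − ah + ag.
The 16×8 boundary matrix has rank 7 and Smith normal form diag(1,1,1,1,1,1,1).

Boundary ∂_3: C_3 → C_2 sends each 3-simplex σ to the alternating sum Σ_i (−1)^i (σ with its i-th vertex removed). For instance
  ∂aegi = egi − agi + aei − aeg.
The 8×1 boundary matrix has rank 1 and Smith normal form diag(1).

Now H_k = ker ∂_k / im ∂_{k+1}, so:

  H_0: rank C_0 − rank ∂_1 = 9 − 8 = 1, and the invariant factors of ∂_1 are all 1, so H_0 = Z.
  H_1: rank ker ∂_1 − rank ∂_2 = (16 − 8) − 7 = 1, and the invariant factors of ∂_2 are all 1, so H_1 = Z.
  H_2: rank ker ∂_2 − rank ∂_3 = (8 − 7) − 1 = 0, and the invariant factors of ∂_3 are all 1, so H_2 = 0.
  H_3: rank ker ∂_3 − rank ∂_4 = (1 − 1) − 0 = 0, and there is no ∂_4, so H_3 = 0.

Hence the Betti numbers are b_0 = 1, b_1 = 1, b_2 = 0, b_3 = 0.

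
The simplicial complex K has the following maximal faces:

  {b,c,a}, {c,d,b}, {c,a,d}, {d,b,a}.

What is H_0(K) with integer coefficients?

K has 4 vertices, 6 edges, 4 triangles.
rank ∂_0 = 0, rank ∂_1 = 3 ⇒ b_0 = 4 − 0 − 3 = 1; all invariant factors of ∂_1 are 1 so no torsion. So H_0 = Z.

H_0 = Z.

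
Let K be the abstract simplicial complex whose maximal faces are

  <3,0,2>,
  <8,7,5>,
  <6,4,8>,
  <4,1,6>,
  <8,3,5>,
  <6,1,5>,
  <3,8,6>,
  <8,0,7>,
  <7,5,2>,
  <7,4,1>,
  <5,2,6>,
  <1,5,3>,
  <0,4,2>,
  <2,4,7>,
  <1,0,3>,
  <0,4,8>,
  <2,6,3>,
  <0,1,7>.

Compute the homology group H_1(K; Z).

We work with the vertex ordering 0 < 1 < 2 < 3 < 4 < 5 < 6 < 7 < 8. The simplices of K, each written with vertices in increasing order, are:

  0-simplices (9): [0], [1], [2], [3], [4], [5], [6], [7], [8]
  1-simplices (27): (27 of them)
  2-simplices (18): [0,1,3], [0,1,7], [0,2,3], [0,2,4], [0,4,8], [0,7,8], [1,3,5], [1,4,6], [1,4,7], [1,5,6], [2,3,6], [2,4,7], [2,5,6], [2,5,7], [3,5,8], [3,6,8], [4,6,8], [5,7,8]

so the chain groups are C_0 ≅ Z^9, C_1 ≅ Z^27, C_2 ≅ Z^18.

Boundary ∂_1: C_1 → C_0 sends each edge [p,q] (with p < q) to q − p. For instance
  ∂[2,4] = [4] − [2].
The resulting 9×27 matrix has rank 8, and its Smith normal form has invariant factors (1,1,1,1,1,1,1,1).

The boundary map ∂_2: C_2 → C_1 sends each 2-simplex [p,q,r] to [q,r] − [p,r] + [p,q]. For instance
  ∂[1,4,6] = [4,6] − [1,6] + [1,4],
  ∂[3,6,8] = [6,8] − [3,8] + [3,6].
As a 27×18 matrix over Z this has rank 18, with invariant factors (1,1,1,1,1,1,1,1,1,1,1,1,1,1,1,1,1,2).

From H_k ≅ ker(∂_k) / im(∂_{k+1}) we obtain:

  H_1: rank ker ∂_1 − rank ∂_2 = (27 − 8) − 18 = 1, and ∂_2 has invariant factor 2 > 1, so H_1 = Z ⊕ Z/2Z.

H_1 = Z ⊕ Z/2Z.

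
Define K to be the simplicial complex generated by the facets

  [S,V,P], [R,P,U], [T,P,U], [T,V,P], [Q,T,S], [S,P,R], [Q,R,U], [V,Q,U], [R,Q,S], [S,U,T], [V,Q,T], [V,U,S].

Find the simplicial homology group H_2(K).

We work with the vertex ordering P < Q < R < S < T < U < V. The simplices of K, each written with vertices in increasing order, are:

  0-simplices (7): P, Q, R, S, T, U, V
  1-simplices (18): PR, PS, PT, PU, PV, QR, QS, QT, QU, QV, RS, RU, ST, SU, SV, TU, TV, UV
  2-simplices (12): PRS, PRU, PSV, PTU, PTV, QRS, QRU, QST, QTV, QUV, STU, SUV

giving chain groups C_0 ≅ Z^7, C_1 ≅ Z^18, C_2 ≅ Z^12.

∂_1: C_1 → C_0 is given by ∂[p,q] = [q] − [p].
As a 7×18 matrix over Z this has rank 6, with invariant factors (1,1,1,1,1,1).

Boundary ∂_2: C_2 → C_1 sends each 2-simplex [p,q,r] to [q,r] − [p,r] + [p,q]. For instance
  ∂QUV = UV − QV + QU,
  ∂PSV = SV − PV + PS.
As a 18×12 matrix over Z this has rank 12, with invariant factors (1,1,1,1,1,1,1,1,1,1,1,2).

From H_k ≅ ker(∂_k) / im(∂_{k+1}) we obtain:

  H_2: rank ker ∂_2 − rank ∂_3 = (12 − 12) − 0 = 0, and there is no ∂_3, so H_2 = 0.

(K is a triangulation of the real projective plane RP^2.)

H_2 ≅ 0.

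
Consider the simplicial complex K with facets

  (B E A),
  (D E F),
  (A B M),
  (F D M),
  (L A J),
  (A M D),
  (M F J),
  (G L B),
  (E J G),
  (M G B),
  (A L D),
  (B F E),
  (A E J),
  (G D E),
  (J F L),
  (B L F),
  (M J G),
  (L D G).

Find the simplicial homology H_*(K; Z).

We work with the vertex ordering A < B < D < E < F < G < J < L < M. The simplices of K, each written with vertices in increasing order, are:

  0-simplices (9): A, B, D, E, F, G, J, L, M
  1-simplices (27): AB, AD, AE, AJ, AL, AM, BE, BF, BG, BL, BM, DE, DF, DG, DL, DM, EF, EG, EJ, FJ, FL, FM, GJ, GL, GM, JL, JM
  2-simplices (18): ABE, ABM, ADL, ADM, AEJ, AJL, BEF, BFL, BGL, BGM, DEF, DEG, DFM, DGL, EGJ, FJL, FJM, GJM

so the chain groups are C_0 ≅ Z^9, C_1 ≅ Z^27, C_2 ≅ Z^18.

∂_1: C_1 → C_0 is given by ∂[p,q] = [q] − [p].
As a 9×27 matrix over Z this has rank 8, with invariant factors (1,1,1,1,1,1,1,1).

Boundary ∂_2: C_2 → C_1 sends each 2-simplex [p,q,r] to [q,r] − [p,r] + [p,q]. For instance
  ∂ADL = DL − AL + AD,
  ∂BGM = GM − BM + BG.
The resulting 27×18 matrix has rank 17, and its Smith normal form has invariant factors (1,1,1,1,1,1,1,1,1,1,1,1,1,1,1,1,1).

Computing H_k = (kernel of ∂_k) / (image of ∂_{k+1}):

  H_0: rank C_0 − rank ∂_1 = 9 − 8 = 1, and the invariant factors of ∂_1 are all 1, so H_0 ≅ Z.
  H_1: rank ker ∂_1 − rank ∂_2 = (27 − 8) − 17 = 2, and the invariant factors of ∂_2 are all 1, so H_1 ≅ Z^2.
  H_2: rank ker ∂_2 − rank ∂_3 = (18 − 17) − 0 = 1, and there is no ∂_3, so H_2 ≅ Z.

As a check, the Euler characteristic is 9 − 27 + 18 = 0, which agrees with 1 − 2 + 1 = 0.

H_0 = Z,  H_1 = Z^2,  H_2 = Z.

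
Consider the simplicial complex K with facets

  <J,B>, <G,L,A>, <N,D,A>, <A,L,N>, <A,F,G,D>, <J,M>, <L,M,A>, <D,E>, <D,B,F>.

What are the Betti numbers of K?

b_0 = 1, b_1 = 1, b_2 = 0, b_3 = 0.

Take the total order A < B < D < E < F < G < J < L < M < N on the vertex set. Then K (dimension 3) consists of the simplices:

  0-simplices (10): A, B, D, E, F, G, J, L, M, N
  1-simplices (18): AD, AF, AG, AL, AM, AN, BD, BF, BJ, DE, DF, DG, DN, FG, GL, JM, LM, LN
  2-simplices (9): ADF, ADG, ADN, AFG, AGL, ALM, ALN, BDF, DFG
  3-simplices (1): ADFG

so the chain groups are C_0 ≅ Z^10, C_1 ≅ Z^18, C_2 ≅ Z^9, C_3 ≅ Z^1.

∂_1: C_1 → C_0 is given by ∂[p,q] = [q] − [p]. For instance
  ∂GL = L − G.
This gives a 10×18 integer matrix of rank 9; reducing to Smith normal form yields diagonal entries (1,1,1,1,1,1,1,1,1).

Boundary ∂_2: C_2 → C_1 maps a triangle to the signed sum of its edges. For instance
  ∂BDF = DF − BF + BD,
  ∂ADN = DN − AN + AD.
The 18×9 boundary matrix has rank 8 and Smith normal form diag(1,1,1,1,1,1,1,1).

∂_3: C_3 → C_2 sends each 3-simplex σ to the alternating sum Σ_i (−1)^i (σ with its i-th vertex removed). For instance
  ∂ADFG = DFG − AFG + ADG − ADF.
This gives a 9×1 integer matrix of rank 1; reducing to Smith normal form yields diagonal entries (1).

From H_k ≅ ker(∂_k) / im(∂_{k+1}) we obtain:

  H_0: rank C_0 − rank ∂_1 = 10 − 9 = 1, and the invariant factors of ∂_1 are all 1, so H_0 = Z.
  H_1: rank ker ∂_1 − rank ∂_2 = (18 − 9) − 8 = 1, and the invariant factors of ∂_2 are all 1, so H_1 = Z.
  H_2: rank ker ∂_2 − rank ∂_3 = (9 − 8) − 1 = 0, and the invariant factors of ∂_3 are all 1, so H_2 = 0.
  H_3: rank ker ∂_3 − rank ∂_4 = (1 − 1) − 0 = 0, and there is no ∂_4, so H_3 = 0.

Hence the Betti numbers are b_0 = 1, b_1 = 1, b_2 = 0, b_3 = 0.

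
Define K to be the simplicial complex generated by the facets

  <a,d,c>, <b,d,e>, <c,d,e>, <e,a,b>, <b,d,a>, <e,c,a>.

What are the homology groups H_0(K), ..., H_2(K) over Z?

Fix the vertex order a < b < c < d < e and write every simplex with vertices in increasing order. Then dim K = 2 and the simplices of K are:

  0-simplices (5): a, b, c, d, e
  1-simplices (9): ab, ac, ad, ae, bd, be, cd, ce, de
  2-simplices (6): abd, abe, acd, ace, bde, cde

giving chain groups C_0 ≅ Z^5, C_1 ≅ Z^9, C_2 ≅ Z^6.

The boundary map ∂_1: C_1 → C_0 is given by ∂[p,q] = [q] − [p].
The resulting 5×9 matrix has rank 4, and its Smith normal form has invariant factors (1,1,1,1).

Boundary ∂_2: C_2 → C_1 acts by ∂[p,q,r] = [q,r] − [p,r] + [p,q]. For instance
  ∂cde = de − ce + cd,
  ∂abd = bd − ad + ab.
The resulting 9×6 matrix has rank 5, and its Smith normal form has invariant factors (1,1,1,1,1).

Computing H_k = (kernel of ∂_k) / (image of ∂_{k+1}):

  H_0: rank C_0 − rank ∂_1 = 5 − 4 = 1, and the invariant factors of ∂_1 are all 1, so H_0 ≅ Z.
  H_1: rank ker ∂_1 − rank ∂_2 = (9 − 4) − 5 = 0, and the invariant factors of ∂_2 are all 1, so H_1 ≅ 0.
  H_2: rank ker ∂_2 − rank ∂_3 = (6 − 5) − 0 = 1, and there is no ∂_3, so H_2 ≅ Z.

As a check, the Euler characteristic is 5 − 9 + 6 = 2, which agrees with 1 − 0 + 1 = 2.

H_0 = Z,  H_1 = 0,  H_2 = Z.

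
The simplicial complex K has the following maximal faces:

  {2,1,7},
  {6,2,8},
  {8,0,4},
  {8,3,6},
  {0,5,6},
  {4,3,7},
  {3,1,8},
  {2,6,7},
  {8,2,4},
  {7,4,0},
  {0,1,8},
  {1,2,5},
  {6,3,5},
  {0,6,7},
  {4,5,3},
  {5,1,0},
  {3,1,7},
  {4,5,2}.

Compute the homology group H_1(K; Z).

H_1 = Z^2.

Take the total order 0 < 1 < 2 < 3 < 4 < 5 < 6 < 7 < 8 on the vertex set. Then K (dimension 2) consists of the simplices:

  0-simplices (9): [0], [1], [2], [3], [4], [5], [6], [7], [8]
  1-simplices (27): (27 of them)
  2-simplices (18): [0,1,5], [0,1,8], [0,4,7], [0,4,8], [0,5,6], [0,6,7], [1,2,5], [1,2,7], [1,3,7], [1,3,8], [2,4,5], [2,4,8], [2,6,7], [2,6,8], [3,4,5], [3,4,7], [3,5,6], [3,6,8]

Hence C_0 ≅ Z^9, C_1 ≅ Z^27, C_2 ≅ Z^18.

Boundary ∂_1: C_1 → C_0 is given by ∂[p,q] = [q] − [p].
As a 9×27 matrix over Z this has rank 8, with invariant factors (1,1,1,1,1,1,1,1).

∂_2: C_2 → C_1 acts by ∂[p,q,r] = [q,r] − [p,r] + [p,q]. For instance
  ∂[0,5,6] = [5,6] − [0,6] + [0,5],
  ∂[0,4,7] = [4,7] − [0,7] + [0,4].
The 27×18 boundary matrix has rank 17 and Smith normal form diag(1,1,1,1,1,1,1,1,1,1,1,1,1,1,1,1,1).

Now H_k = ker ∂_k / im ∂_{k+1}, so:

  H_1: rank ker ∂_1 − rank ∂_2 = (27 − 8) − 17 = 2, and the invariant factors of ∂_2 are all 1, so H_1 ≅ Z^2.

(K is a triangulation of the torus T^2.)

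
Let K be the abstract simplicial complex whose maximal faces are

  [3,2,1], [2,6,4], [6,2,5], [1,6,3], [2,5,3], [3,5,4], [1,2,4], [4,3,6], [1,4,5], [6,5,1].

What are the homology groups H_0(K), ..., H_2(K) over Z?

Fix the vertex order 1 < 2 < 3 < 4 < 5 < 6 and write every simplex with vertices in increasing order. Then dim K = 2 and the simplices of K are:

  0-simplices (6): [1], [2], [3], [4], [5], [6]
  1-simplices (15): [1,2], [1,3], [1,4], [1,5], [1,6], [2,3], [2,4], [2,5], [2,6], [3,4], [3,5], [3,6], [4,5], [4,6], [5,6]
  2-simplices (10): [1,2,3], [1,2,4], [1,3,6], [1,4,5], [1,5,6], [2,3,5], [2,4,6], [2,5,6], [3,4,5], [3,4,6]

so the chain groups are C_0 ≅ Z^6, C_1 ≅ Z^15, C_2 ≅ Z^10.

∂_1: C_1 → C_0 is given by ∂[p,q] = [q] − [p]. For instance
  ∂[4,6] = [6] − [4].
As a 6×15 matrix over Z this has rank 5, with invariant factors (1,1,1,1,1).

The boundary map ∂_2: C_2 → C_1 maps a triangle to the signed sum of its edges. For instance
  ∂[1,4,5] = [4,5] − [1,5] + [1,4],
  ∂[1,2,3] = [2,3] − [1,3] + [1,2].
This gives a 15×10 integer matrix of rank 10; reducing to Smith normal form yields diagonal entries (1,1,1,1,1,1,1,1,1,2).

Now H_k = ker ∂_k / im ∂_{k+1}, so:

  H_0: rank C_0 − rank ∂_1 = 6 − 5 = 1, and the invariant factors of ∂_1 are all 1, so H_0 = Z.
  H_1: rank ker ∂_1 − rank ∂_2 = (15 − 5) − 10 = 0, and ∂_2 has invariant factor 2 > 1, so H_1 = Z/2Z.
  H_2: rank ker ∂_2 − rank ∂_3 = (10 − 10) − 0 = 0, and there is no ∂_3, so H_2 = 0.

H_0 ≅ Z,  H_1 ≅ Z/2Z,  H_2 = 0.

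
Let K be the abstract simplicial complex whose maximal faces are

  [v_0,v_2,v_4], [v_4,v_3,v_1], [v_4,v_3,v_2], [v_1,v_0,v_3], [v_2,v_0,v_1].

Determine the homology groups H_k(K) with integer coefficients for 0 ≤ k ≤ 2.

Take the total order v_0 < v_1 < v_2 < v_3 < v_4 on the vertex set. Then K (dimension 2) consists of the simplices:

  0-simplices (5): [v_0], [v_1], [v_2], [v_3], [v_4]
  1-simplices (10): [v_0,v_1], [v_0,v_2], [v_0,v_3], [v_0,v_4], [v_1,v_2], [v_1,v_3], [v_1,v_4], [v_2,v_3], [v_2,v_4], [v_3,v_4]
  2-simplices (5): [v_0,v_1,v_2], [v_0,v_1,v_3], [v_0,v_2,v_4], [v_1,v_3,v_4], [v_2,v_3,v_4]

giving chain groups C_0 ≅ Z^5, C_1 ≅ Z^10, C_2 ≅ Z^5.

Boundary ∂_1: C_1 → C_0 sends each edge [p,q] (with p < q) to q − p.
As a 5×10 matrix over Z this has rank 4, with invariant factors (1,1,1,1).

Boundary ∂_2: C_2 → C_1 sends each 2-simplex [p,q,r] to [q,r] − [p,r] + [p,q]. For instance
  ∂[v_1,v_3,v_4] = [v_3,v_4] − [v_1,v_4] + [v_1,v_3],
  ∂[v_0,v_1,v_2] = [v_1,v_2] − [v_0,v_2] + [v_0,v_1].
The 10×5 boundary matrix has rank 5 and Smith normal form diag(1,1,1,1,1).

From H_k ≅ ker(∂_k) / im(∂_{k+1}) we obtain:

  H_0: rank C_0 − rank ∂_1 = 5 − 4 = 1, and the invariant factors of ∂_1 are all 1, so H_0 = Z.
  H_1: rank ker ∂_1 − rank ∂_2 = (10 − 4) − 5 = 1, and the invariant factors of ∂_2 are all 1, so H_1 = Z.
  H_2: rank ker ∂_2 − rank ∂_3 = (5 − 5) − 0 = 0, and there is no ∂_3, so H_2 = 0.

As a check, the Euler characteristic is 5 − 10 + 5 = 0, which agrees with 1 − 1 + 0 = 0.
(K is a triangulation of the Möbius band.)

H_0 = Z,  H_1 = Z,  H_2 = 0.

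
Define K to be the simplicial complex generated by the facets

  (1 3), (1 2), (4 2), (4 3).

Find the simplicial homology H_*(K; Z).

H_0 = Z,  H_1 = Z.

Fix the vertex order 1 < 2 < 3 < 4 and write every simplex with vertices in increasing order. Then dim K = 1 and the simplices of K are:

  0-simplices (4): [1], [2], [3], [4]
  1-simplices (4): [1,2], [1,3], [2,4], [3,4]

so the chain groups are C_0 ≅ Z^4, C_1 ≅ Z^4.

∂_1: C_1 → C_0 sends each edge [p,q] (with p < q) to q − p.
This gives a 4×4 integer matrix of rank 3; reducing to Smith normal form yields diagonal entries (1,1,1).

From H_k ≅ ker(∂_k) / im(∂_{k+1}) we obtain:

  H_0: rank C_0 − rank ∂_1 = 4 − 3 = 1, and the invariant factors of ∂_1 are all 1, so H_0 ≅ Z.
  H_1: rank ker ∂_1 − rank ∂_2 = (4 − 3) − 0 = 1, and there is no ∂_2, so H_1 ≅ Z.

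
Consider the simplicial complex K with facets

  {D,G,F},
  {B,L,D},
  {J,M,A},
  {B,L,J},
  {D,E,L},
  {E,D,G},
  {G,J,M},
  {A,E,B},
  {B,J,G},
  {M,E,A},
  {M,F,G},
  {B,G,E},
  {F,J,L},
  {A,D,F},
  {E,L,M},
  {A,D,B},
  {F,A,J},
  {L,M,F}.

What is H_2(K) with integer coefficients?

H_2 ≅ 0.

Take the total order A < B < D < E < F < G < J < L < M on the vertex set. Then K (dimension 2) consists of the simplices:

  0-simplices (9): A, B, D, E, F, G, J, L, M
  1-simplices (27): AB, AD, AE, AF, AJ, AM, BD, BE, BG, BJ, BL, DE, DF, DG, DL, EG, EL, EM, FG, FJ, FL, FM, GJ, GM, JL, JM, LM
  2-simplices (18): ABD, ABE, ADF, AEM, AFJ, AJM, BDL, BEG, BGJ, BJL, DEG, DEL, DFG, ELM, FGM, FJL, FLM, GJM

so the chain groups are C_0 ≅ Z^9, C_1 ≅ Z^27, C_2 ≅ Z^18.

∂_1: C_1 → C_0 maps an edge to its endpoints' difference, ∂[p,q] = q − p. For instance
  ∂FL = L − F.
As a 9×27 matrix over Z this has rank 8, with invariant factors (1,1,1,1,1,1,1,1).

Boundary ∂_2: C_2 → C_1 maps a triangle to the signed sum of its edges. For instance
  ∂BGJ = GJ − BJ + BG,
  ∂ELM = LM − EM + EL.
The resulting 27×18 matrix has rank 18, and its Smith normal form has invariant factors (1,1,1,1,1,1,1,1,1,1,1,1,1,1,1,1,1,2).

Now H_k = ker ∂_k / im ∂_{k+1}, so:

  H_2: rank ker ∂_2 − rank ∂_3 = (18 − 18) − 0 = 0, and there is no ∂_3, so H_2 ≅ 0.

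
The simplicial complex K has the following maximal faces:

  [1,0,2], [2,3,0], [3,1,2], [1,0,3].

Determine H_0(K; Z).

H_0 = Z.

K has 4 vertices, 6 edges, 4 triangles.
rank ∂_0 = 0, rank ∂_1 = 3 ⇒ b_0 = 4 − 0 − 3 = 1; all invariant factors of ∂_1 are 1 so no torsion. So H_0 ≅ Z.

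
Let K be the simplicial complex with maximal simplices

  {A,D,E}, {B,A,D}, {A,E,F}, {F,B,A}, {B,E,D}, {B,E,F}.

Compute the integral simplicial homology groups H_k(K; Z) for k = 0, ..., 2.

H_0 ≅ Z,  H_1 = 0,  H_2 ≅ Z.

We work with the vertex ordering A < B < D < E < F. The simplices of K, each written with vertices in increasing order, are:

  0-simplices (5): A, B, D, E, F
  1-simplices (9): AB, AD, AE, AF, BD, BE, BF, DE, EF
  2-simplices (6): ABD, ABF, ADE, AEF, BDE, BEF

Hence C_0 ≅ Z^5, C_1 ≅ Z^9, C_2 ≅ Z^6.

The boundary map ∂_1: C_1 → C_0 maps an edge to its endpoints' difference, ∂[p,q] = q − p. For instance
  ∂AE = E − A.
As a 5×9 matrix over Z this has rank 4, with invariant factors (1,1,1,1).

The boundary map ∂_2: C_2 → C_1 maps a triangle to the signed sum of its edges. For instance
  ∂BEF = EF − BF + BE,
  ∂BDE = DE − BE + BD.
This gives a 9×6 integer matrix of rank 5; reducing to Smith normal form yields diagonal entries (1,1,1,1,1).

Computing H_k = (kernel of ∂_k) / (image of ∂_{k+1}):

  H_0: rank C_0 − rank ∂_1 = 5 − 4 = 1, and the invariant factors of ∂_1 are all 1, so H_0 = Z.
  H_1: rank ker ∂_1 − rank ∂_2 = (9 − 4) − 5 = 0, and the invariant factors of ∂_2 are all 1, so H_1 = 0.
  H_2: rank ker ∂_2 − rank ∂_3 = (6 − 5) − 0 = 1, and there is no ∂_3, so H_2 = Z.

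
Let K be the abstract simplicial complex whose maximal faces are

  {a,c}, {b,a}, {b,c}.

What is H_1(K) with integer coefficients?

H_1 = Z.

K has 3 vertices, 3 edges.
rank ∂_1 = 2, rank ∂_2 = 0 ⇒ b_1 = 3 − 2 − 0 = 1. So H_1 ≅ Z.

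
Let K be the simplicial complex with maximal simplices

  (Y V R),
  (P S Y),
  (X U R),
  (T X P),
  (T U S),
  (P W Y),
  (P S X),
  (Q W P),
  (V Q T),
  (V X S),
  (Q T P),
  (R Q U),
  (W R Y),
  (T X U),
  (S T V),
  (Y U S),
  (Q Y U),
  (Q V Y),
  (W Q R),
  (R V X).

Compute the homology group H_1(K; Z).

H_1 ≅ Z ⊕ Z/2.

We work with the vertex ordering P < Q < R < S < T < U < V < W < X < Y. The simplices of K, each written with vertices in increasing order, are:

  0-simplices (10): P, Q, R, S, T, U, V, W, X, Y
  1-simplices (30): PQ, PS, PT, PW, PX, PY, QR, QT, QU, QV, QW, QY, RU, RV, RW, RX, RY, ST, SU, SV, SX, SY, TU, TV, TX, UX, UY, VX, VY, WY
  2-simplices (20): PQT, PQW, PSX, PSY, PTX, PWY, QRU, QRW, QTV, QUY, QVY, RUX, RVX, RVY, RWY, STU, STV, SUY, SVX, TUX

Hence C_0 ≅ Z^10, C_1 ≅ Z^30, C_2 ≅ Z^20.

∂_1: C_1 → C_0 sends each edge [p,q] (with p < q) to q − p. For instance
  ∂RW = W − R.
The resulting 10×30 matrix has rank 9, and its Smith normal form has invariant factors (1,1,1,1,1,1,1,1,1).

The boundary map ∂_2: C_2 → C_1 sends each 2-simplex [p,q,r] to [q,r] − [p,r] + [p,q]. For instance
  ∂RVX = VX − RX + RV,
  ∂QUY = UY − QY + QU.
As a 30×20 matrix over Z this has rank 20, with invariant factors (1,1,1,1,1,1,1,1,1,1,1,1,1,1,1,1,1,1,1,2).

Computing H_k = (kernel of ∂_k) / (image of ∂_{k+1}):

  H_1: rank ker ∂_1 − rank ∂_2 = (30 − 9) − 20 = 1, and ∂_2 has invariant factor 2 > 1, so H_1 = Z ⊕ Z/2.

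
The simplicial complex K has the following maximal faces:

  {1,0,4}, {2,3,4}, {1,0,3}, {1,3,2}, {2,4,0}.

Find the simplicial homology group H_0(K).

Take the total order 0 < 1 < 2 < 3 < 4 on the vertex set. Then K (dimension 2) consists of the simplices:

  0-simplices (5): [0], [1], [2], [3], [4]
  1-simplices (10): [0,1], [0,2], [0,3], [0,4], [1,2], [1,3], [1,4], [2,3], [2,4], [3,4]
  2-simplices (5): [0,1,3], [0,1,4], [0,2,4], [1,2,3], [2,3,4]

Hence C_0 ≅ Z^5, C_1 ≅ Z^10, C_2 ≅ Z^5.

Boundary ∂_1: C_1 → C_0 sends each edge [p,q] (with p < q) to q − p.
The resulting 5×10 matrix has rank 4, and its Smith normal form has invariant factors (1,1,1,1).

Boundary ∂_2: C_2 → C_1 maps a triangle to the signed sum of its edges. For instance
  ∂[0,1,4] = [1,4] − [0,4] + [0,1],
  ∂[2,3,4] = [3,4] − [2,4] + [2,3].
The 10×5 boundary matrix has rank 5 and Smith normal form diag(1,1,1,1,1).

From H_k ≅ ker(∂_k) / im(∂_{k+1}) we obtain:

  H_0: rank C_0 − rank ∂_1 = 5 − 4 = 1, and the invariant factors of ∂_1 are all 1, so H_0 ≅ Z.

(K is a triangulation of the Möbius band.)

H_0 ≅ Z.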